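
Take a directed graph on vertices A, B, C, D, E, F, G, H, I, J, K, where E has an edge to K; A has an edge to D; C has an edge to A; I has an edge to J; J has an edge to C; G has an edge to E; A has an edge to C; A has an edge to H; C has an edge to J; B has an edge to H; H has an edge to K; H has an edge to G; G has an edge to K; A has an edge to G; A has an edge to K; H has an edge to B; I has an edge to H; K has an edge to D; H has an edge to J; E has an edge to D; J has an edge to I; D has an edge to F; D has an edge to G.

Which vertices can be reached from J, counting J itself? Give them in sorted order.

Start at J.
Its neighbours: C, I.
Then their neighbours: A, H.
Then next layer: B, D, G, K.
Then next layer: E, F.
Every vertex is now reached.

A, B, C, D, E, F, G, H, I, J, K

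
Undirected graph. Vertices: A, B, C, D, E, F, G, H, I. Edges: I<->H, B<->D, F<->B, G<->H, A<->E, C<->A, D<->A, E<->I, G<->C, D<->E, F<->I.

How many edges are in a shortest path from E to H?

Distance 0: E.
Distance 1: A, D, I.
Distance 2: B, C, F, H — contains H.

2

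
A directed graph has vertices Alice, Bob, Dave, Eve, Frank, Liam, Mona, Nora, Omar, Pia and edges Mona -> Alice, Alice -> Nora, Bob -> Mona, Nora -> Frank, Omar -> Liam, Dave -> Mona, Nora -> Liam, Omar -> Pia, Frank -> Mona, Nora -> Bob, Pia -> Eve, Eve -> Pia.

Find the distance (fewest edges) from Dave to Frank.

Distance 0: Dave.
Distance 1: Mona.
Distance 2: Alice.
Distance 3: Nora.
Distance 4: Bob, Frank, Liam — contains Frank.

4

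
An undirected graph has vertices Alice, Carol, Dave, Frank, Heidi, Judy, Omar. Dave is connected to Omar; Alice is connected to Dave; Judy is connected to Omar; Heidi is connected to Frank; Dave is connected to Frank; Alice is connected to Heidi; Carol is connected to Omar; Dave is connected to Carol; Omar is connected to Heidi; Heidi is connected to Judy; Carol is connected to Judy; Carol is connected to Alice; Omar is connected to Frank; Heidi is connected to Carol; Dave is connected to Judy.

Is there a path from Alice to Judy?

Yes

Explore from Alice.
Distance 1: reach Carol, Dave, Heidi.
Distance 2: reach Frank, Judy, Omar.
Found Judy.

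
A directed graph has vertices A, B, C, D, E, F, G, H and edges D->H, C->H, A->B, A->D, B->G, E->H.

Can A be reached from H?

H has no outgoing edges, so nothing is reachable from it.

No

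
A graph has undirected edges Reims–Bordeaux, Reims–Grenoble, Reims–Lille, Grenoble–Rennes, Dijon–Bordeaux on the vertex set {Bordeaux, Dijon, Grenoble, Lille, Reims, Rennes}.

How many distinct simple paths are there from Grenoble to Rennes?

1

Grenoble–Rennes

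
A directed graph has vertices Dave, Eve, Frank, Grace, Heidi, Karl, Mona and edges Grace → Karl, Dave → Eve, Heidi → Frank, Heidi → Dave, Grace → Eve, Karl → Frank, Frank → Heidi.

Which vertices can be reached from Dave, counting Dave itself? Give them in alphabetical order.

Dave, Eve

Start at Dave.
Its neighbours: Eve.
Nothing further is reachable.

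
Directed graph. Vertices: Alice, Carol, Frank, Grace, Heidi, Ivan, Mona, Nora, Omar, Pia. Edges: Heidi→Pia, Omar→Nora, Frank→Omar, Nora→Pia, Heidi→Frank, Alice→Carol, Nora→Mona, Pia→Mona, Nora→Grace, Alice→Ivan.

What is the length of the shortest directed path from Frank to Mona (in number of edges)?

3

Distance 0: Frank.
Distance 1: Omar.
Distance 2: Nora.
Distance 3: Grace, Mona, Pia — contains Mona.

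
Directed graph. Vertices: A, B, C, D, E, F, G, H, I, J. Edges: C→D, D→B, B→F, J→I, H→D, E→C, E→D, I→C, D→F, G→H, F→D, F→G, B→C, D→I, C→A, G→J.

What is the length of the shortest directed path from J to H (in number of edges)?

Distance 0: J.
Distance 1: I.
Distance 2: C.
Distance 3: A, D.
Distance 4: B, F.
Distance 5: G.
Distance 6: H — contains H.

6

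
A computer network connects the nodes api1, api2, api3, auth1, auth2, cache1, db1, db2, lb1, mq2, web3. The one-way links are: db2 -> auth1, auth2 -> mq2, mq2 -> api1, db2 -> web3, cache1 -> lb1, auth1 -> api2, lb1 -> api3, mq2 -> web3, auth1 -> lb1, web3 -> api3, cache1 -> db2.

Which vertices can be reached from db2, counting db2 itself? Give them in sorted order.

api2, api3, auth1, db2, lb1, web3

Start at db2.
Its neighbours: auth1, web3.
Then their neighbours: api2, api3, lb1.
Nothing further is reachable.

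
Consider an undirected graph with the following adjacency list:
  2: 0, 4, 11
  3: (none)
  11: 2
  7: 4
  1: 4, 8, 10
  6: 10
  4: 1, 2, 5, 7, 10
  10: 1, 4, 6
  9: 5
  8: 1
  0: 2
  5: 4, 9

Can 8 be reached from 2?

Explore from 2.
Distance 1: reach 0, 4, 11.
Distance 2: reach 1, 5, 7, 10.
Distance 3: reach 6, 8, 9.
Found 8.

Yes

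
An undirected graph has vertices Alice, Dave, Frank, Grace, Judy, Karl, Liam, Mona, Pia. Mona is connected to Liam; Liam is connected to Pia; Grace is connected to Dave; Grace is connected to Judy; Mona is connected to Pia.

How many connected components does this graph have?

From Alice: component {Alice}.
From Dave: component {Dave, Grace, Judy}.
From Frank: component {Frank}.
From Karl: component {Karl}.
From Liam: component {Liam, Mona, Pia}.
That's 5 components.

5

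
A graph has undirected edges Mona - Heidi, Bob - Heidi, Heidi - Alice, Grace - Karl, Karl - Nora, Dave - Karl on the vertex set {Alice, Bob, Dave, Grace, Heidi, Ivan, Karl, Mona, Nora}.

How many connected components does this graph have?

From Alice: component {Alice, Bob, Heidi, Mona}.
From Dave: component {Dave, Grace, Karl, Nora}.
From Ivan: component {Ivan}.
That's 3 components.

3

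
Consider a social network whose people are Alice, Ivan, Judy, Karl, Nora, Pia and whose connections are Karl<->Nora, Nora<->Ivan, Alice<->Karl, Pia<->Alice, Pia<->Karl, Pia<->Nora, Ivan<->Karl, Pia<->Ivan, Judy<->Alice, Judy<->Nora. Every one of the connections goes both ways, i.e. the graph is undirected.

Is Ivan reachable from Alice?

Yes

Explore from Alice.
Distance 1: reach Judy, Karl, Pia.
Distance 2: reach Ivan, Nora.
Found Ivan.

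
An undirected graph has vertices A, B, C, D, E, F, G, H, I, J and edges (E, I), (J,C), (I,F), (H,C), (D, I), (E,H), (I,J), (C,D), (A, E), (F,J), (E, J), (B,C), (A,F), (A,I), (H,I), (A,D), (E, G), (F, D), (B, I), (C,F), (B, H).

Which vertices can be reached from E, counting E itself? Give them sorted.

Start at E.
Its neighbours: A, G, H, I, J.
Then their neighbours: B, C, D, F.
Every vertex is now reached.

A, B, C, D, E, F, G, H, I, J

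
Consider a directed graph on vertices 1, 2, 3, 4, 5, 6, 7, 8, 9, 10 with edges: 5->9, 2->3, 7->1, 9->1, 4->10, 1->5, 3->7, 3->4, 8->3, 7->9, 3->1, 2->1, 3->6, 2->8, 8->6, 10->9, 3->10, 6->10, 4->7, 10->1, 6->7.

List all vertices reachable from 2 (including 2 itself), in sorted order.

1, 2, 3, 4, 5, 6, 7, 8, 9, 10

Start at 2.
Its neighbours: 1, 3, 8.
Then their neighbours: 4, 5, 6, 7, 10.
Then next layer: 9.
Every vertex is now reached.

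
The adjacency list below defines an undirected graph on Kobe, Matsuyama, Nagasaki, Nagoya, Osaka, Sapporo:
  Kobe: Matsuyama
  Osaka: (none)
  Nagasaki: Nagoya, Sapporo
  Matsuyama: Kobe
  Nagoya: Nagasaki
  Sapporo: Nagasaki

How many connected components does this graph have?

From Kobe: component {Kobe, Matsuyama}.
From Nagasaki: component {Nagasaki, Nagoya, Sapporo}.
From Osaka: component {Osaka}.
That's 3 components.

3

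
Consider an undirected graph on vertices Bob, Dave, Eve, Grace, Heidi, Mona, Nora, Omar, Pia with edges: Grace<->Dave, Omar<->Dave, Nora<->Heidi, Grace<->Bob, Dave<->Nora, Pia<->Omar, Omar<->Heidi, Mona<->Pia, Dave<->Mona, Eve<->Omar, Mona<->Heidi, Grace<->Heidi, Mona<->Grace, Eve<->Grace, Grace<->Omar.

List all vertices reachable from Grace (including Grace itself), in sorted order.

Start at Grace.
Its neighbours: Bob, Dave, Eve, Heidi, Mona, Omar.
Then their neighbours: Nora, Pia.
Every vertex is now reached.

Bob, Dave, Eve, Grace, Heidi, Mona, Nora, Omar, Pia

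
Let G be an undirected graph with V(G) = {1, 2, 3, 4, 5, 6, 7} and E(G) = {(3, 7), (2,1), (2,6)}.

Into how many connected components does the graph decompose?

From 1: component {1, 2, 6}.
From 3: component {3, 7}.
From 4: component {4}.
From 5: component {5}.
That's 4 components.

4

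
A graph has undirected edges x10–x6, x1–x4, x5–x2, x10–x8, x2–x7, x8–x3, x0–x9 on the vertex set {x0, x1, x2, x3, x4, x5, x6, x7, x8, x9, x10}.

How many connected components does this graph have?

4

From x0: component {x0, x9}.
From x1: component {x1, x4}.
From x2: component {x2, x5, x7}.
From x3: component {x3, x6, x8, x10}.
That's 4 components.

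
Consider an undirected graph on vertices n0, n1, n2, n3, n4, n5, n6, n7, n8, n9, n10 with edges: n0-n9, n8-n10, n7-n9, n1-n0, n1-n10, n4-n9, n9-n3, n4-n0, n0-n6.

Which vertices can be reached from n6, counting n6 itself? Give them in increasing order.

Start at n6.
Its neighbours: n0.
Then their neighbours: n1, n4, n9.
Then next layer: n3, n7, n10.
Then next layer: n8.
Nothing further is reachable.

n0, n1, n3, n4, n6, n7, n8, n9, n10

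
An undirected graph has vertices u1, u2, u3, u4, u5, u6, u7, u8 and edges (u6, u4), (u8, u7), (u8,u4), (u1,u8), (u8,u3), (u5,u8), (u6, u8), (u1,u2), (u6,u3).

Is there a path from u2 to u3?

Yes

Explore from u2.
Distance 1: reach u1.
Distance 2: reach u8.
Distance 3: reach u3, u4, u5, u6, u7.
Found u3.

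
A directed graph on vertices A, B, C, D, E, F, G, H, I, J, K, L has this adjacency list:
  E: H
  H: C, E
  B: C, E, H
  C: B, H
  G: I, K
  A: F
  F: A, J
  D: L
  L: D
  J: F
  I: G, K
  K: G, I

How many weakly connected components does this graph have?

From A: component {A, F, J}.
From B: component {B, C, E, H}.
From D: component {D, L}.
From G: component {G, I, K}.
That's 4 components.

4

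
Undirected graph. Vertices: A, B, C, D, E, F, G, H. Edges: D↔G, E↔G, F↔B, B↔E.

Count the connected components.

From A: component {A}.
From B: component {B, D, E, F, G}.
From C: component {C}.
From H: component {H}.
That's 4 components.

4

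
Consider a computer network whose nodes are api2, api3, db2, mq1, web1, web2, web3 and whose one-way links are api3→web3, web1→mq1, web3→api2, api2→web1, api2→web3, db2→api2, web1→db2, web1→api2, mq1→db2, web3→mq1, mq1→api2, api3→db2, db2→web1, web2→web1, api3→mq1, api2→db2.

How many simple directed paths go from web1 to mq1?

web1→api2→web3→mq1
web1→db2→api2→web3→mq1
web1→mq1

3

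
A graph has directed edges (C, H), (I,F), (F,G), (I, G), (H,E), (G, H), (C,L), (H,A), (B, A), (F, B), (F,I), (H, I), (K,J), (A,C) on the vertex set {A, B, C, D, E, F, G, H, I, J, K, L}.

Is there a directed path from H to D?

Explore from H.
Distance 1: reach A, E, I.
Distance 2: reach C, F, G.
Distance 3: reach B, L.
The search from H is exhausted; no directed path reaches D.

No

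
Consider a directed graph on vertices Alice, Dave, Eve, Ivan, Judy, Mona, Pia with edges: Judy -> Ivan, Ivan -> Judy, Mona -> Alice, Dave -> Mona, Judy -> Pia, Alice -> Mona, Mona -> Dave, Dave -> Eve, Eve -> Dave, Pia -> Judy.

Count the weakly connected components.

2

From Alice: component {Alice, Dave, Eve, Mona}.
From Ivan: component {Ivan, Judy, Pia}.
That's 2 components.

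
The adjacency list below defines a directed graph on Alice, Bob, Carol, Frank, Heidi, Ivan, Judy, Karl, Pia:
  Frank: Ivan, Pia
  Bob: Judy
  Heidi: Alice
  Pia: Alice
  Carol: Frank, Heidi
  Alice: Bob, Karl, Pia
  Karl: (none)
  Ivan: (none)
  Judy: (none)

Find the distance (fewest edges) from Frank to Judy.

4

Distance 0: Frank.
Distance 1: Ivan, Pia.
Distance 2: Alice.
Distance 3: Bob, Karl.
Distance 4: Judy — contains Judy.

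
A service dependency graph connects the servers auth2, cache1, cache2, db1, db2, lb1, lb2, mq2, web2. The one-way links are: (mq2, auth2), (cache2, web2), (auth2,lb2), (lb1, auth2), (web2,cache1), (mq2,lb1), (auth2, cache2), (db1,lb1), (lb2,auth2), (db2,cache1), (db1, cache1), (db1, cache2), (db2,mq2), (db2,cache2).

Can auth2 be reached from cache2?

No

Explore from cache2.
Distance 1: reach web2.
Distance 2: reach cache1.
The search from cache2 is exhausted; no directed path reaches auth2.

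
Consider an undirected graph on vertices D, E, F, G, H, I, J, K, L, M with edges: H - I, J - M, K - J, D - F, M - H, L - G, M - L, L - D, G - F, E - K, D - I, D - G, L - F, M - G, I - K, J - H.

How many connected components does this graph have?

From D: component {D, E, F, G, H, I, J, K, L, M}.
That's 1 component.

1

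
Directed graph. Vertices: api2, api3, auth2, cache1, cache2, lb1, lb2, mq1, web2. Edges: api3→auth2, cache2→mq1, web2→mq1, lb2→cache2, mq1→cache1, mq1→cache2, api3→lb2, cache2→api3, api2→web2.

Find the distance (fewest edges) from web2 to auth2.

4

Distance 0: web2.
Distance 1: mq1.
Distance 2: cache1, cache2.
Distance 3: api3.
Distance 4: auth2, lb2 — contains auth2.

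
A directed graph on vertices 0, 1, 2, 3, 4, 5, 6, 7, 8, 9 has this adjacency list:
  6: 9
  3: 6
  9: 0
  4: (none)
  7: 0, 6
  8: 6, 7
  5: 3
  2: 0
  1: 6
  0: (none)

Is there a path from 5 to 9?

Yes

Explore from 5.
Distance 1: reach 3.
Distance 2: reach 6.
Distance 3: reach 9.
Found 9.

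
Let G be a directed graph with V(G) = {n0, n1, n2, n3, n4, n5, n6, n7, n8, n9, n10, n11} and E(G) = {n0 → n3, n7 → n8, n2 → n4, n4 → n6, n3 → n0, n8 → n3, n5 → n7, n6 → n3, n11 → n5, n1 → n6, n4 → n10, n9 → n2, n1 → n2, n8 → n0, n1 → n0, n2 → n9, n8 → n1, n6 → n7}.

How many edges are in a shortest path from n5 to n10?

Distance 0: n5.
Distance 1: n7.
Distance 2: n8.
Distance 3: n0, n1, n3.
Distance 4: n2, n6.
Distance 5: n4, n9.
Distance 6: n10 — contains n10.

6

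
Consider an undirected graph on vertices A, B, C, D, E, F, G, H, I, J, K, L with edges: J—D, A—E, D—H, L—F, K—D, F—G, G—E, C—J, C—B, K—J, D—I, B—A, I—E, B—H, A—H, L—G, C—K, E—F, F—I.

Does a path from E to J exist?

Explore from E.
Distance 1: reach A, F, G, I.
Distance 2: reach B, D, H, L.
Distance 3: reach C, J, K.
Found J.

Yes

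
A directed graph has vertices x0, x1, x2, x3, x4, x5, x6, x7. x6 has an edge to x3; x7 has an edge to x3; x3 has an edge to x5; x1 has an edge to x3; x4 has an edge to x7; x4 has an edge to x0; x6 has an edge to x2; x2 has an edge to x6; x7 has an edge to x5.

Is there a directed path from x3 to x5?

Yes

Explore from x3.
Distance 1: reach x5.
Found x5.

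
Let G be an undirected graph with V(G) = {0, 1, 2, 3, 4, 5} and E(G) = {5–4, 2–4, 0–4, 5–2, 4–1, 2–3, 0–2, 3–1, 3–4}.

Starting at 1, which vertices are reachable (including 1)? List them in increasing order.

0, 1, 2, 3, 4, 5

Start at 1.
Its neighbours: 3, 4.
Then their neighbours: 0, 2, 5.
Every vertex is now reached.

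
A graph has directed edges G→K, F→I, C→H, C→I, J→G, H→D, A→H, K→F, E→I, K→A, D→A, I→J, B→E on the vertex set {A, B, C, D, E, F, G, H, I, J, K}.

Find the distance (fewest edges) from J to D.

Distance 0: J.
Distance 1: G.
Distance 2: K.
Distance 3: A, F.
Distance 4: H, I.
Distance 5: D — contains D.

5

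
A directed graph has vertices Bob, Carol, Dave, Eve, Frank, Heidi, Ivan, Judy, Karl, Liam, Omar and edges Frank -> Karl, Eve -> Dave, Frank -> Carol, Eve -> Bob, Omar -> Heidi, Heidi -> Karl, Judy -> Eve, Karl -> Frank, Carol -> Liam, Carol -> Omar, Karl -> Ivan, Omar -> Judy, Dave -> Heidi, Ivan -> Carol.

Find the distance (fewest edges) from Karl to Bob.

6

Distance 0: Karl.
Distance 1: Frank, Ivan.
Distance 2: Carol.
Distance 3: Liam, Omar.
Distance 4: Heidi, Judy.
Distance 5: Eve.
Distance 6: Bob, Dave — contains Bob.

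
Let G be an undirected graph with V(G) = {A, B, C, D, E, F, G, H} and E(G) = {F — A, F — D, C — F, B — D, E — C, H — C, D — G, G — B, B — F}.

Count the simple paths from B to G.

3

B–D–G
B–F–D–G
B–G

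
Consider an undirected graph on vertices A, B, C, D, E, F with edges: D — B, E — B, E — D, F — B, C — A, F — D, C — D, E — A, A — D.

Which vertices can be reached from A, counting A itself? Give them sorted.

A, B, C, D, E, F

Start at A.
Its neighbours: C, D, E.
Then their neighbours: B, F.
Every vertex is now reached.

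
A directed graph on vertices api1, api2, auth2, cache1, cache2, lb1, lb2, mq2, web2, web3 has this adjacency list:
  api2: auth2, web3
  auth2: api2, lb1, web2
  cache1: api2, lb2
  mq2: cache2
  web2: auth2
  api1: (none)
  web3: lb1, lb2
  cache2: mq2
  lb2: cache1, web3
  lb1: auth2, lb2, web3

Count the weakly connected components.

3

From api1: component {api1}.
From api2: component {api2, auth2, cache1, lb1, lb2, web2, web3}.
From cache2: component {cache2, mq2}.
That's 3 components.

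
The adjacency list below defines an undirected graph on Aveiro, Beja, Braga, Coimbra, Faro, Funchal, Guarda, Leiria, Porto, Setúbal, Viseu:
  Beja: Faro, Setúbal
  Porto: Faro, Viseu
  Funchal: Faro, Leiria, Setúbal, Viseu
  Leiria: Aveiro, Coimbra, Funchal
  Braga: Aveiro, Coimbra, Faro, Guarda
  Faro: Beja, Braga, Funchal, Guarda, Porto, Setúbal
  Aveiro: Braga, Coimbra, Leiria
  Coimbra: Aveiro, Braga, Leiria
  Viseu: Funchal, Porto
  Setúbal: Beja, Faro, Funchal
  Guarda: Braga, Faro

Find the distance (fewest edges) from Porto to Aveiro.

Distance 0: Porto.
Distance 1: Faro, Viseu.
Distance 2: Beja, Braga, Funchal, Guarda, Setúbal.
Distance 3: Aveiro, Coimbra, Leiria — contains Aveiro.

3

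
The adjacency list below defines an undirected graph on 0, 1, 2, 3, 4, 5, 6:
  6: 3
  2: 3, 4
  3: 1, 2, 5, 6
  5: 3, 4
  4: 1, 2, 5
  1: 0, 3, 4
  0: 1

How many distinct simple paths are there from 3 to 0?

3–1–0
3–2–4–1–0
3–5–4–1–0

3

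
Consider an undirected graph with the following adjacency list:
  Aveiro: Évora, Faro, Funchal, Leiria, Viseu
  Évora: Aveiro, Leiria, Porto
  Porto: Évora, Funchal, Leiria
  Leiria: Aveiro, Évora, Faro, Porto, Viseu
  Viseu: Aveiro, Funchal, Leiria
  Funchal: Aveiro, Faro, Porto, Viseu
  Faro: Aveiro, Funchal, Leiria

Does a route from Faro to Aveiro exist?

Yes

Explore from Faro.
Distance 1: reach Aveiro, Funchal, Leiria.
Found Aveiro.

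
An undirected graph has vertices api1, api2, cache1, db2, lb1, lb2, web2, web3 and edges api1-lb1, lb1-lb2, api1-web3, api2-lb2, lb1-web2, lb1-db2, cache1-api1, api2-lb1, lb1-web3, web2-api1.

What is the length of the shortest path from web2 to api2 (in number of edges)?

2

Distance 0: web2.
Distance 1: api1, lb1.
Distance 2: api2, cache1, db2, lb2, web3 — contains api2.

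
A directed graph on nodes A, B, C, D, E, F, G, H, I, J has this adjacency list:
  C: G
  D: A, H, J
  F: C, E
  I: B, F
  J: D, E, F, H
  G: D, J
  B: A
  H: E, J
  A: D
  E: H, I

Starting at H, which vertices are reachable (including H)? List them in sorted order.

A, B, C, D, E, F, G, H, I, J

Start at H.
Its neighbours: E, J.
Then their neighbours: D, F, I.
Then next layer: A, B, C.
Then next layer: G.
Every vertex is now reached.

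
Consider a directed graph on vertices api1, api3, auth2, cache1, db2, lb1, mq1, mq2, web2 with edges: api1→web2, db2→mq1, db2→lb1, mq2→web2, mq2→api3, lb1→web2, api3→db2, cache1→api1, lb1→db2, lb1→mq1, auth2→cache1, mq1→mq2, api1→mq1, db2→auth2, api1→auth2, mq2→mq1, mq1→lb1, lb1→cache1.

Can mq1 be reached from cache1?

Yes

Explore from cache1.
Distance 1: reach api1.
Distance 2: reach auth2, mq1, web2.
Found mq1.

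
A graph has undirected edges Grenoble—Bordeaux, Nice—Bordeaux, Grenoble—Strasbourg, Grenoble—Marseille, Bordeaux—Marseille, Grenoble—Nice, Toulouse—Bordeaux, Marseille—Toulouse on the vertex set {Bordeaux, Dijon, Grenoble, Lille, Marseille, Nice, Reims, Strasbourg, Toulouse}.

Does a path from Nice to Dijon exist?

Explore from Nice.
Distance 1: reach Bordeaux, Grenoble.
Distance 2: reach Marseille, Strasbourg, Toulouse.
The search is exhausted without reaching Dijon; it lies in a different component.

No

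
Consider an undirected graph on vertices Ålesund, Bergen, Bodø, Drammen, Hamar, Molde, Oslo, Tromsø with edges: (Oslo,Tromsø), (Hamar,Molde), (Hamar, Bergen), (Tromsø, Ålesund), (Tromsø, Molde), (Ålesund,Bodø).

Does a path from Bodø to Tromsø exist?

Explore from Bodø.
Distance 1: reach Ålesund.
Distance 2: reach Tromsø.
Found Tromsø.

Yes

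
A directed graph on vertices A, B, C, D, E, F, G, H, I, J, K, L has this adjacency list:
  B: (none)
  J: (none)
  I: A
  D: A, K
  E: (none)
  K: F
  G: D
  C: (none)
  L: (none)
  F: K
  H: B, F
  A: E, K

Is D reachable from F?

Explore from F.
Distance 1: reach K.
The search from F is exhausted; no directed path reaches D.

No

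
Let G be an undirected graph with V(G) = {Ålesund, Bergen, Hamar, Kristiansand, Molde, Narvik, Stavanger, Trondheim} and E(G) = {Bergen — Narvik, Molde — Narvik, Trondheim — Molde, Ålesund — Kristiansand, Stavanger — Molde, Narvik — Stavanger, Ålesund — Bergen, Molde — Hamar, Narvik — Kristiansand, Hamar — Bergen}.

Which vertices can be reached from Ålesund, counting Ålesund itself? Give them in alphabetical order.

Start at Ålesund.
Its neighbours: Bergen, Kristiansand.
Then their neighbours: Hamar, Narvik.
Then next layer: Molde, Stavanger.
Then next layer: Trondheim.
Every vertex is now reached.

Ålesund, Bergen, Hamar, Kristiansand, Molde, Narvik, Stavanger, Trondheim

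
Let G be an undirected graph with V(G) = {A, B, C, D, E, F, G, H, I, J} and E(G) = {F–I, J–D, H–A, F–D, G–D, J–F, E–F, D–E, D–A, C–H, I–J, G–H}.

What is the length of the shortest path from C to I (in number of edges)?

Distance 0: C.
Distance 1: H.
Distance 2: A, G.
Distance 3: D.
Distance 4: E, F, J.
Distance 5: I — contains I.

5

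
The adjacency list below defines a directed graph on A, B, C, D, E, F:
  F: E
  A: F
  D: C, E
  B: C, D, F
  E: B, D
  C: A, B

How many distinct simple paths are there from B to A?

3

B→C→A
B→D→C→A
B→F→E→D→C→A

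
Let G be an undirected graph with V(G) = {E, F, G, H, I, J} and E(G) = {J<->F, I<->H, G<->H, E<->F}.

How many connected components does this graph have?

From E: component {E, F, J}.
From G: component {G, H, I}.
That's 2 components.

2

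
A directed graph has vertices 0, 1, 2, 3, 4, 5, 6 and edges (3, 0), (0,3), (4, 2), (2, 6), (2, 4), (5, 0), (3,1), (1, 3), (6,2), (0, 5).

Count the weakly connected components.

2

From 0: component {0, 1, 3, 5}.
From 2: component {2, 4, 6}.
That's 2 components.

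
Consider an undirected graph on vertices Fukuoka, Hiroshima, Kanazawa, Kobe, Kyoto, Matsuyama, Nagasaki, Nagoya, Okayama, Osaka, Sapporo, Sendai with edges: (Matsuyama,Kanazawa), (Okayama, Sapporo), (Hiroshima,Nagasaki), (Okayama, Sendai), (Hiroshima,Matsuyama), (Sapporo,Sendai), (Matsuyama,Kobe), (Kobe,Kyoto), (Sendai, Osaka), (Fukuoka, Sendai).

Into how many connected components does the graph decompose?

3

From Fukuoka: component {Fukuoka, Okayama, Osaka, Sapporo, Sendai}.
From Hiroshima: component {Hiroshima, Kanazawa, Kobe, Kyoto, Matsuyama, Nagasaki}.
From Nagoya: component {Nagoya}.
That's 3 components.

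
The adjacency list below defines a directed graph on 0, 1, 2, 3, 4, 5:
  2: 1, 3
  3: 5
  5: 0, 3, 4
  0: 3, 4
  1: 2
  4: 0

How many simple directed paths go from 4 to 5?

1

4→0→3→5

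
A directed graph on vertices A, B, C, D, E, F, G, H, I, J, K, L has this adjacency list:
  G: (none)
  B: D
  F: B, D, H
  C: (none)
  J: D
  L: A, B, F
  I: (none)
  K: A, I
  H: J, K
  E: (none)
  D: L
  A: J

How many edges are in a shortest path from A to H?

Distance 0: A.
Distance 1: J.
Distance 2: D.
Distance 3: L.
Distance 4: B, F.
Distance 5: H — contains H.

5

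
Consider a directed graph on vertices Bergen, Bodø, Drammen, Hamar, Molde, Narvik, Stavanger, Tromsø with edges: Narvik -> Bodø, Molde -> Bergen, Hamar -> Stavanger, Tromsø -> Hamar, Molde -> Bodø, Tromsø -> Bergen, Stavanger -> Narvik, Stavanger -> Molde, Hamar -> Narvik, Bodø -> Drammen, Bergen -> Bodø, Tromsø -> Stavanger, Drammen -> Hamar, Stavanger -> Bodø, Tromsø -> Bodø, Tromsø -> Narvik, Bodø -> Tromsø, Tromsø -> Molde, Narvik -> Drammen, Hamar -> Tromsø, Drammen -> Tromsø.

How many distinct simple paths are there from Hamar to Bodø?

25

Hamar→Narvik→Bodø
Hamar→Narvik→Drammen→Tromsø→Bergen→Bodø
Hamar→Narvik→Drammen→Tromsø→Bodø
Hamar→Narvik→Drammen→Tromsø→Molde→Bergen→Bodø
Hamar→Narvik→Drammen→Tromsø→Molde→Bodø
Hamar→Narvik→Drammen→Tromsø→Stavanger→Bodø
Hamar→Narvik→Drammen→Tromsø→Stavanger→Molde→Bergen→Bodø
Hamar→Narvik→Drammen→Tromsø→Stavanger→Molde→Bodø
... and 17 more.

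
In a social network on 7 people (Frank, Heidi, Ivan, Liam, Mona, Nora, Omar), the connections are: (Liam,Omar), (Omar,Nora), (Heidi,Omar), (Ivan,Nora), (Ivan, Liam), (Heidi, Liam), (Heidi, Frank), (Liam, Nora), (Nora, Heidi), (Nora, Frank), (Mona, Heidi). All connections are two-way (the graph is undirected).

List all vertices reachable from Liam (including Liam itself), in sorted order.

Start at Liam.
Its neighbours: Heidi, Ivan, Nora, Omar.
Then their neighbours: Frank, Mona.
Every vertex is now reached.

Frank, Heidi, Ivan, Liam, Mona, Nora, Omar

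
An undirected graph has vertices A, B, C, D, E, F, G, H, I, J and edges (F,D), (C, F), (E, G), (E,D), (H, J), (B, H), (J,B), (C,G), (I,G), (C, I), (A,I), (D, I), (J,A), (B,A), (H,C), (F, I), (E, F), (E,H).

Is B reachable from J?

Explore from J.
Distance 1: reach A, B, H.
Found B.

Yes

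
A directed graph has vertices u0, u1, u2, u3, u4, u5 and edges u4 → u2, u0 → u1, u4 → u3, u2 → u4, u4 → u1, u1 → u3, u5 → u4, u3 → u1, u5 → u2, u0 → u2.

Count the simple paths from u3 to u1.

u3→u1

1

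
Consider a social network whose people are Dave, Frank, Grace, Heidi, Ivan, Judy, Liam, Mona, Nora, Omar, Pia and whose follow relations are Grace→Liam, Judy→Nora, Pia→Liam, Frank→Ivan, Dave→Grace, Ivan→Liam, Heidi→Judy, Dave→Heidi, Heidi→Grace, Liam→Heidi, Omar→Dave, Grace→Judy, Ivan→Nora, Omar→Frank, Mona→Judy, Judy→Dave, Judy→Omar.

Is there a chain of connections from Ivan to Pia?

No

Explore from Ivan.
Distance 1: reach Liam, Nora.
Distance 2: reach Heidi.
Distance 3: reach Grace, Judy.
Distance 4: reach Dave, Omar.
Distance 5: reach Frank.
The search from Ivan is exhausted; no directed path reaches Pia.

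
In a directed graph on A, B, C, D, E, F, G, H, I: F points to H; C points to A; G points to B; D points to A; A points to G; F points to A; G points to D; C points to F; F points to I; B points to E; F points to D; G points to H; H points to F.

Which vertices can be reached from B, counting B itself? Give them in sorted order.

B, E

Start at B.
Its neighbours: E.
Nothing further is reachable.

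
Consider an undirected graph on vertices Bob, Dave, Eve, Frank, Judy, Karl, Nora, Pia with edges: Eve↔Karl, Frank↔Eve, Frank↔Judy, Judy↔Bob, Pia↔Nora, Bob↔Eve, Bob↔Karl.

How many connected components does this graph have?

From Bob: component {Bob, Eve, Frank, Judy, Karl}.
From Dave: component {Dave}.
From Nora: component {Nora, Pia}.
That's 3 components.

3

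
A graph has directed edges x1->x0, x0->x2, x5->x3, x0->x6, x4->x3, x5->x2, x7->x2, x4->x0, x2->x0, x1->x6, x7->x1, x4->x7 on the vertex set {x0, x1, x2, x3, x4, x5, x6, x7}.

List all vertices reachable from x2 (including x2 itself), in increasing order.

x0, x2, x6

Start at x2.
Its neighbours: x0.
Then their neighbours: x6.
Nothing further is reachable.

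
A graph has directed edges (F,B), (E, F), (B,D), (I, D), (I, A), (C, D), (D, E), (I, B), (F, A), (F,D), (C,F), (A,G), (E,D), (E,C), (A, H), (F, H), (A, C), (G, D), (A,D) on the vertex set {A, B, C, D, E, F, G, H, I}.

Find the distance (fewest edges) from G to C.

3

Distance 0: G.
Distance 1: D.
Distance 2: E.
Distance 3: C, F — contains C.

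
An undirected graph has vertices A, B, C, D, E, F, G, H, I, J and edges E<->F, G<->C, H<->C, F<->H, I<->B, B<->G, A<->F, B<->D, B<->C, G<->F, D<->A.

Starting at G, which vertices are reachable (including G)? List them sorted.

Start at G.
Its neighbours: B, C, F.
Then their neighbours: A, D, E, H, I.
Nothing further is reachable.

A, B, C, D, E, F, G, H, I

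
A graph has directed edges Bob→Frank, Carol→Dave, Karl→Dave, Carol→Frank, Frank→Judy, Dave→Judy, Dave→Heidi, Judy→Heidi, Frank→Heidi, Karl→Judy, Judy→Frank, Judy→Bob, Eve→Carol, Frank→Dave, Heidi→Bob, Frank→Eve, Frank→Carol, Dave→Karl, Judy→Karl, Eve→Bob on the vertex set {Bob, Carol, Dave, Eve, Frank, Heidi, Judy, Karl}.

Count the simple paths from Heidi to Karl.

7

Heidi→Bob→Frank→Carol→Dave→Judy→Karl
Heidi→Bob→Frank→Carol→Dave→Karl
Heidi→Bob→Frank→Dave→Judy→Karl
Heidi→Bob→Frank→Dave→Karl
Heidi→Bob→Frank→Eve→Carol→Dave→Judy→Karl
Heidi→Bob→Frank→Eve→Carol→Dave→Karl
Heidi→Bob→Frank→Judy→Karl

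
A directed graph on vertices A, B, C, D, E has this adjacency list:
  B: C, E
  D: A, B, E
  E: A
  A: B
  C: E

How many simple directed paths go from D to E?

5

D→A→B→C→E
D→A→B→E
D→B→C→E
D→B→E
D→E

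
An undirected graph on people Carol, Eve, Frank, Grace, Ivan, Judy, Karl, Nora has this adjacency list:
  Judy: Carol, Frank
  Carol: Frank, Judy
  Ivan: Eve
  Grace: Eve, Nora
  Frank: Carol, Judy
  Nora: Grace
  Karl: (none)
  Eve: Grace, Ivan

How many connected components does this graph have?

3

From Carol: component {Carol, Frank, Judy}.
From Eve: component {Eve, Grace, Ivan, Nora}.
From Karl: component {Karl}.
That's 3 components.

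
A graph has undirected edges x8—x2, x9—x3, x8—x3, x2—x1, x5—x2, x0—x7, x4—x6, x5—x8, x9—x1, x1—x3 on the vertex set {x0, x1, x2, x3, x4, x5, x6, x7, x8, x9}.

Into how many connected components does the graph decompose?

3

From x0: component {x0, x7}.
From x1: component {x1, x2, x3, x5, x8, x9}.
From x4: component {x4, x6}.
That's 3 components.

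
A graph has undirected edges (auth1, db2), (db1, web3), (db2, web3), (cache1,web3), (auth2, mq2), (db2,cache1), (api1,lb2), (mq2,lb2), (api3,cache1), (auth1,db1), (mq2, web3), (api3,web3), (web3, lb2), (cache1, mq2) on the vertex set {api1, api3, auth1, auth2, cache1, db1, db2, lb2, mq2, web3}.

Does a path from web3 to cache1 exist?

Explore from web3.
Distance 1: reach api3, cache1, db1, db2, lb2, mq2.
Found cache1.

Yes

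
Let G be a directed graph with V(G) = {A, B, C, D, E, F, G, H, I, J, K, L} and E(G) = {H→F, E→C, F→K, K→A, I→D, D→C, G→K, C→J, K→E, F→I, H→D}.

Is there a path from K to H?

Explore from K.
Distance 1: reach A, E.
Distance 2: reach C.
Distance 3: reach J.
The search from K is exhausted; no directed path reaches H.

No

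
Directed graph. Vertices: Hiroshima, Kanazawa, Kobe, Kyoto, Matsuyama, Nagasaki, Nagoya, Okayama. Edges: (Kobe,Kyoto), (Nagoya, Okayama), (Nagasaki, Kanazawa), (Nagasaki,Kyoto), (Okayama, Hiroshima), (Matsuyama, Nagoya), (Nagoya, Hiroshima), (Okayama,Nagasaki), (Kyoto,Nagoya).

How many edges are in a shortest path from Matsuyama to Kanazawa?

Distance 0: Matsuyama.
Distance 1: Nagoya.
Distance 2: Hiroshima, Okayama.
Distance 3: Nagasaki.
Distance 4: Kanazawa, Kyoto — contains Kanazawa.

4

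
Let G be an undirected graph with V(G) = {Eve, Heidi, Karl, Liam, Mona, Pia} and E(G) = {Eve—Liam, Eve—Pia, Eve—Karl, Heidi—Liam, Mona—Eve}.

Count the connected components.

From Eve: component {Eve, Heidi, Karl, Liam, Mona, Pia}.
That's 1 component.

1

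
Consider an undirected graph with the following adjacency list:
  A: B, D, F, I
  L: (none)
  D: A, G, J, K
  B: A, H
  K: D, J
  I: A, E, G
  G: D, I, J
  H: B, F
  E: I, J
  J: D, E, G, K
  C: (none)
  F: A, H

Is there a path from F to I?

Explore from F.
Distance 1: reach A, H.
Distance 2: reach B, D, I.
Found I.

Yes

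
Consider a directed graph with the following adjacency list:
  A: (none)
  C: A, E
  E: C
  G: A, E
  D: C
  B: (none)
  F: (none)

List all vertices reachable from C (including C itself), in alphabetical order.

A, C, E

Start at C.
Its neighbours: A, E.
Nothing further is reachable.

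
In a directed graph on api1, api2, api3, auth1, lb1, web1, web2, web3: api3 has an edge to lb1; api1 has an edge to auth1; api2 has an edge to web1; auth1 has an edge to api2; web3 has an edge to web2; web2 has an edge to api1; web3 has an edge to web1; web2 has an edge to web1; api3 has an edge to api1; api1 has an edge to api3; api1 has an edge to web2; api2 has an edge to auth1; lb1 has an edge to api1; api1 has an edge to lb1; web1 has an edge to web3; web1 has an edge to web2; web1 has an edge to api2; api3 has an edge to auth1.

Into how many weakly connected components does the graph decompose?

From api1: component {api1, api2, api3, auth1, lb1, web1, web2, web3}.
That's 1 component.

1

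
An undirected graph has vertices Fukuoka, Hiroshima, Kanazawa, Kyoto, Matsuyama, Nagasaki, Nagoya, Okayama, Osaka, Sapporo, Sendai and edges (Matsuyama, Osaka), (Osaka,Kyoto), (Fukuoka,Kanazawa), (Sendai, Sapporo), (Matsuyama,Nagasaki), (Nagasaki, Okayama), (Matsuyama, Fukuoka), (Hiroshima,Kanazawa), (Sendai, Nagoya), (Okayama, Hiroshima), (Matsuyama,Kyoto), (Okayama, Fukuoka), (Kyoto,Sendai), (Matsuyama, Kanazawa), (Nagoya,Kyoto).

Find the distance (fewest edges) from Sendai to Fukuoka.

Distance 0: Sendai.
Distance 1: Kyoto, Nagoya, Sapporo.
Distance 2: Matsuyama, Osaka.
Distance 3: Fukuoka, Kanazawa, Nagasaki — contains Fukuoka.

3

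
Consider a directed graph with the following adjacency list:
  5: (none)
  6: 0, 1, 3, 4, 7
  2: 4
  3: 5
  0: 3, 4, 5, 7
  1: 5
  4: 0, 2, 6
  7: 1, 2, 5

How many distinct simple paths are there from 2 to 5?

2→4→0→3→5
2→4→0→5
2→4→0→7→1→5
2→4→0→7→5
2→4→6→0→3→5
2→4→6→0→5
2→4→6→0→7→1→5
2→4→6→0→7→5
2→4→6→1→5
2→4→6→3→5
2→4→6→7→1→5
2→4→6→7→5

12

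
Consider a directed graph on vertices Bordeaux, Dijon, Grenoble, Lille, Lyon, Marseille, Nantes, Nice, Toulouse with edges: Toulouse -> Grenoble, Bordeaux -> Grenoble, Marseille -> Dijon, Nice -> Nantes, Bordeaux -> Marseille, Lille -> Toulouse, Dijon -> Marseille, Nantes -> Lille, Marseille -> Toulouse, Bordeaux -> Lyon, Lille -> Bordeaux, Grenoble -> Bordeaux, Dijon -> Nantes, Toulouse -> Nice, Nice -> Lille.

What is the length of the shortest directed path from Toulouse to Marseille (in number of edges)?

Distance 0: Toulouse.
Distance 1: Grenoble, Nice.
Distance 2: Bordeaux, Lille, Nantes.
Distance 3: Lyon, Marseille — contains Marseille.

3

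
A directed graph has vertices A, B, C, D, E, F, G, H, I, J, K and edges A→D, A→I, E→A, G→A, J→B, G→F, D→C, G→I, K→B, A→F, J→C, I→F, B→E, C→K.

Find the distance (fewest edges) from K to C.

5

Distance 0: K.
Distance 1: B.
Distance 2: E.
Distance 3: A.
Distance 4: D, F, I.
Distance 5: C — contains C.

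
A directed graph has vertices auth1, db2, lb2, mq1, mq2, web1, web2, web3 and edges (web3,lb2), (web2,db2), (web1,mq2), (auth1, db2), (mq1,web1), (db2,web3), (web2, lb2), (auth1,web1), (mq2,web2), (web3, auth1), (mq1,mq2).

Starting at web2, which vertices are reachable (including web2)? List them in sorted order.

auth1, db2, lb2, mq2, web1, web2, web3

Start at web2.
Its neighbours: db2, lb2.
Then their neighbours: web3.
Then next layer: auth1.
Then next layer: web1.
Then next layer: mq2.
Nothing further is reachable.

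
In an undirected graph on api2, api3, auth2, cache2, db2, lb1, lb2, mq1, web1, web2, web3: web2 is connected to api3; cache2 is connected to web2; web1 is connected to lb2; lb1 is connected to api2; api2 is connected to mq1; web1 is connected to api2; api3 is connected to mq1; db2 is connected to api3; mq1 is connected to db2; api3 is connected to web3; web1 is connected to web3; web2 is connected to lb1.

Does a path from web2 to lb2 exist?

Explore from web2.
Distance 1: reach api3, cache2, lb1.
Distance 2: reach api2, db2, mq1, web3.
Distance 3: reach web1.
Distance 4: reach lb2.
Found lb2.

Yes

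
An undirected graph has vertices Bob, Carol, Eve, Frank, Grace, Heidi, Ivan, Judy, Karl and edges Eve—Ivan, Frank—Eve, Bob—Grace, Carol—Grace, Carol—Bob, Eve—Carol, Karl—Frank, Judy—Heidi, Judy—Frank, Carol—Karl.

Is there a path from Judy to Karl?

Yes

Explore from Judy.
Distance 1: reach Frank, Heidi.
Distance 2: reach Eve, Karl.
Found Karl.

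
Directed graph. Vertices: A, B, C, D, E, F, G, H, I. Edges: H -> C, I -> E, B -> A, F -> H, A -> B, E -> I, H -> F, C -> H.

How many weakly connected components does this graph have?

5

From A: component {A, B}.
From C: component {C, F, H}.
From D: component {D}.
From E: component {E, I}.
From G: component {G}.
That's 5 components.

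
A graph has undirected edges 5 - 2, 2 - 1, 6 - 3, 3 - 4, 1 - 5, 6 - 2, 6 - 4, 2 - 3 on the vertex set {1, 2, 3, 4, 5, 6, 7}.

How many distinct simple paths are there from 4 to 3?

3

4–3
4–6–2–3
4–6–3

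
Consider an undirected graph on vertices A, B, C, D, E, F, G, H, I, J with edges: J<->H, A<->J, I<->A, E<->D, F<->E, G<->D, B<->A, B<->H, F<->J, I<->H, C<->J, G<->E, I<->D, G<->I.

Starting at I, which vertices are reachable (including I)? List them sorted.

A, B, C, D, E, F, G, H, I, J

Start at I.
Its neighbours: A, D, G, H.
Then their neighbours: B, E, J.
Then next layer: C, F.
Every vertex is now reached.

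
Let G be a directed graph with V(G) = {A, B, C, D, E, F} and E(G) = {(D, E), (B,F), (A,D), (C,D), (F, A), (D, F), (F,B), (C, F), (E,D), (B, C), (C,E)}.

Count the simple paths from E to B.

E→D→F→B

1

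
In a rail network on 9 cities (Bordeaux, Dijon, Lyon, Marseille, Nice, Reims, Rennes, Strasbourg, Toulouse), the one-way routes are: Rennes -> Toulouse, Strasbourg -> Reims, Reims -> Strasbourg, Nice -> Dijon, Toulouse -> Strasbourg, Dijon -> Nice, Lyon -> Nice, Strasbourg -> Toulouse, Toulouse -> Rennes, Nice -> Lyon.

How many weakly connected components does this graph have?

From Bordeaux: component {Bordeaux}.
From Dijon: component {Dijon, Lyon, Nice}.
From Marseille: component {Marseille}.
From Reims: component {Reims, Rennes, Strasbourg, Toulouse}.
That's 4 components.

4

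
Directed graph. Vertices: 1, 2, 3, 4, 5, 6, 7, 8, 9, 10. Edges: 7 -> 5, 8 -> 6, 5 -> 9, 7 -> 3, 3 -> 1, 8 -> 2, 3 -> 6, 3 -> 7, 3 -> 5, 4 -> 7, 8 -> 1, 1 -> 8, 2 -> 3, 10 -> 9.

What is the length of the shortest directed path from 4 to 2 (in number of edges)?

Distance 0: 4.
Distance 1: 7.
Distance 2: 3, 5.
Distance 3: 1, 6, 9.
Distance 4: 8.
Distance 5: 2 — contains 2.

5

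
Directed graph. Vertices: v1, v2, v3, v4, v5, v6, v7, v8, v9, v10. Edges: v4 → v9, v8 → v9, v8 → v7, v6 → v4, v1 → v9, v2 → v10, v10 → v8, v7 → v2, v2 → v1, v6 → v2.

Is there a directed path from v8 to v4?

Explore from v8.
Distance 1: reach v7, v9.
Distance 2: reach v2.
Distance 3: reach v1, v10.
The search from v8 is exhausted; no directed path reaches v4.

No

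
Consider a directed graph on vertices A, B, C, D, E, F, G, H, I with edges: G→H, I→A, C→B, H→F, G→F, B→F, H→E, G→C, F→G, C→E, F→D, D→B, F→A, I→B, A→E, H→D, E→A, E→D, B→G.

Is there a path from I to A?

Yes

Explore from I.
Distance 1: reach A, B.
Found A.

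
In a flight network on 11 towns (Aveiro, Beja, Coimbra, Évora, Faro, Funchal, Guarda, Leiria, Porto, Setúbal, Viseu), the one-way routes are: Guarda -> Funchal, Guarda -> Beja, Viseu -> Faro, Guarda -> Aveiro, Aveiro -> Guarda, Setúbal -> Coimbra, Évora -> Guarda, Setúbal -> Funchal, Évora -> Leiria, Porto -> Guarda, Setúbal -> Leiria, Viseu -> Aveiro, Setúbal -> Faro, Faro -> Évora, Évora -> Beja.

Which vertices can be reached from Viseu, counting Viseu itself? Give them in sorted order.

Aveiro, Beja, Évora, Faro, Funchal, Guarda, Leiria, Viseu

Start at Viseu.
Its neighbours: Aveiro, Faro.
Then their neighbours: Évora, Guarda.
Then next layer: Beja, Funchal, Leiria.
Nothing further is reachable.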